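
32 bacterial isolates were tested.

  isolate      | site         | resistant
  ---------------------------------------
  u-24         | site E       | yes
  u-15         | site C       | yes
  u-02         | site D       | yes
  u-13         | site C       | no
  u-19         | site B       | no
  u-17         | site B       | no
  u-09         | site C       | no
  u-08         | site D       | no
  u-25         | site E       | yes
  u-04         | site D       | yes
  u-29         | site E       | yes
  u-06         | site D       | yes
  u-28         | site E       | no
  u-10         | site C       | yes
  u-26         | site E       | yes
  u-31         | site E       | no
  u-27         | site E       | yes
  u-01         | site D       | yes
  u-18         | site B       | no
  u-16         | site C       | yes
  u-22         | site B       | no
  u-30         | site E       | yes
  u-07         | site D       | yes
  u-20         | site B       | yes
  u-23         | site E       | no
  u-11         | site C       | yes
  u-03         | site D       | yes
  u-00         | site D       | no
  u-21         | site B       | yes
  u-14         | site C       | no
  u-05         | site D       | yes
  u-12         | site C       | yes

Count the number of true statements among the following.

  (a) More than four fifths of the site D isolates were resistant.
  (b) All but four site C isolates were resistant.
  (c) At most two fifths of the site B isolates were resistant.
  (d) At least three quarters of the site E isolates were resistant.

1

(a) site D: |A| = 9, |A ∩ B| = 7; needs |A ∩ B| / |A| > 4/5 — false.
(b) site C: |A| = 8, |A ∩ B| = 5; needs |A ∖ B| = 4 — false.
(c) site B: |A| = 6, |A ∩ B| = 2; needs |A ∩ B| / |A| ≤ 2/5 — true.
(d) site E: |A| = 9, |A ∩ B| = 6; needs |A ∩ B| / |A| ≥ 3/4 — false.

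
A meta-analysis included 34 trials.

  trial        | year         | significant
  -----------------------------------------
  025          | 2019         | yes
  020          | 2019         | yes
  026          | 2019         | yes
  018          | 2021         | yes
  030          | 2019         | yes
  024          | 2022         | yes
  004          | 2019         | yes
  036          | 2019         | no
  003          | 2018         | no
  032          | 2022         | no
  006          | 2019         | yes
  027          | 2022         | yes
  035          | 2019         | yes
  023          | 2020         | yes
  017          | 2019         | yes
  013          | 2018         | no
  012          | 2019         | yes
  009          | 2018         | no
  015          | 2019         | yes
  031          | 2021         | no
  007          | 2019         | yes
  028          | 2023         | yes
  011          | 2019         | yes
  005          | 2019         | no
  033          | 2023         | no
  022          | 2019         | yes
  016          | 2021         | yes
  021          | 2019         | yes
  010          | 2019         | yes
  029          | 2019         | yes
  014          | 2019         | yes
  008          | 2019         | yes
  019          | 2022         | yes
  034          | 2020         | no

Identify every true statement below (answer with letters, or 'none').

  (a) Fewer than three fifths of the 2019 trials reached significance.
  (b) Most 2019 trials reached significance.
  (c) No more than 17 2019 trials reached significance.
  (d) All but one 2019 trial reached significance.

|A| = 20, |A ∩ B| = 18, |A ∖ B| = 2.
(a) |A ∩ B| / |A| < 3/5: fails.
(b) |A ∩ B| > |A ∖ B|: holds.
(c) |A ∩ B| ≤ 17: fails.
(d) |A ∖ B| = 1: fails.

(b)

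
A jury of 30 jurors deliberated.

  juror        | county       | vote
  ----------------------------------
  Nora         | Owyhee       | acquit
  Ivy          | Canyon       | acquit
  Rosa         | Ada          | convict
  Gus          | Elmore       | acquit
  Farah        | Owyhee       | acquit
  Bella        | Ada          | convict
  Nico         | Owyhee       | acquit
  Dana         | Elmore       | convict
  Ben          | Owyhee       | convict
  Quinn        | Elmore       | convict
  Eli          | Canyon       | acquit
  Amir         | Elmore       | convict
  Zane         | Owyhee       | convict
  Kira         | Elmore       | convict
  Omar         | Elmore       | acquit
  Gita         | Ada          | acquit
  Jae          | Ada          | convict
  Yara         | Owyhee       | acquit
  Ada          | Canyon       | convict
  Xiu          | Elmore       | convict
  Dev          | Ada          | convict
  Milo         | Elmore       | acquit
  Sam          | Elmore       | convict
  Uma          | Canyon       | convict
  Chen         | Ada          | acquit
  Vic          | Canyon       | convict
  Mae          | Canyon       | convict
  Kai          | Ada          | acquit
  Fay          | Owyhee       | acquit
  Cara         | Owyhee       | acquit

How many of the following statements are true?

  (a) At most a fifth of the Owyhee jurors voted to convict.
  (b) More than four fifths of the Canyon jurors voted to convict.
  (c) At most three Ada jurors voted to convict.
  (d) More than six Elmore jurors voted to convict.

0

(a) Owyhee: |A| = 8, |A ∩ B| = 2; needs |A ∩ B| / |A| ≤ 1/5 — false.
(b) Canyon: |A| = 6, |A ∩ B| = 4; needs |A ∩ B| / |A| > 4/5 — false.
(c) Ada: |A| = 7, |A ∩ B| = 4; needs |A ∩ B| ≤ 3 — false.
(d) Elmore: |A| = 9, |A ∩ B| = 6; needs |A ∩ B| > 6 — false.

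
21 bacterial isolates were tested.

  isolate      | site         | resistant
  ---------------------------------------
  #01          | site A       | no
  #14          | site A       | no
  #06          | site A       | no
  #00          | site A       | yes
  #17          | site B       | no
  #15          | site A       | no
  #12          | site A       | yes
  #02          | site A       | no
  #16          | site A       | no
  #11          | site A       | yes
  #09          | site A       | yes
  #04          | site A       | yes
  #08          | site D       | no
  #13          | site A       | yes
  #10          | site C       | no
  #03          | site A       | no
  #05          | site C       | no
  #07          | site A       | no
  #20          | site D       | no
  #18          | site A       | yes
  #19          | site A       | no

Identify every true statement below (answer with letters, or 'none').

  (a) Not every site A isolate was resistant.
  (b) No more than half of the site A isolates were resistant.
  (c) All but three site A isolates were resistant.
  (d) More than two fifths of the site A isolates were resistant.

(a), (b), (d)

|A| = 16, |A ∩ B| = 7, |A ∖ B| = 9.
(a) A ⊄ B (|A ∖ B| ≥ 1): holds.
(b) |A ∩ B| ≤ |A ∖ B|: holds.
(c) |A ∖ B| = 3: fails.
(d) |A ∩ B| / |A| > 2/5: holds.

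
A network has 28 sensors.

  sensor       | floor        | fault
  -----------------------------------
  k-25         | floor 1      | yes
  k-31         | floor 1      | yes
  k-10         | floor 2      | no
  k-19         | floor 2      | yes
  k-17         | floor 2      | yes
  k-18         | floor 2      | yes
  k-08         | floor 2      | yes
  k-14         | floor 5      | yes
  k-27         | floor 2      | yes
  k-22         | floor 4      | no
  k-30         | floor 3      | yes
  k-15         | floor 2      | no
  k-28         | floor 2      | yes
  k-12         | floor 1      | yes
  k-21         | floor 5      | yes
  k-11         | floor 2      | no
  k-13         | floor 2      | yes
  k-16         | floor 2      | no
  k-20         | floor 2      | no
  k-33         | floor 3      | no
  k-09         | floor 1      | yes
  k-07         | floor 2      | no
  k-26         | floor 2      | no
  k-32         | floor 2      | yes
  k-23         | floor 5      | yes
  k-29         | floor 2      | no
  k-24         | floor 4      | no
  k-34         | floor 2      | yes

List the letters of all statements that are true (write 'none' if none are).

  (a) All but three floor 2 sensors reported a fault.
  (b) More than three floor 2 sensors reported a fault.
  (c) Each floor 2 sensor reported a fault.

|A| = 17, |A ∩ B| = 9, |A ∖ B| = 8.
(a) |A ∖ B| = 3: fails.
(b) |A ∩ B| > 3: holds.
(c) A ⊆ B, i.e. every element of A is in B (|A ∖ B| = 0): fails.

(b)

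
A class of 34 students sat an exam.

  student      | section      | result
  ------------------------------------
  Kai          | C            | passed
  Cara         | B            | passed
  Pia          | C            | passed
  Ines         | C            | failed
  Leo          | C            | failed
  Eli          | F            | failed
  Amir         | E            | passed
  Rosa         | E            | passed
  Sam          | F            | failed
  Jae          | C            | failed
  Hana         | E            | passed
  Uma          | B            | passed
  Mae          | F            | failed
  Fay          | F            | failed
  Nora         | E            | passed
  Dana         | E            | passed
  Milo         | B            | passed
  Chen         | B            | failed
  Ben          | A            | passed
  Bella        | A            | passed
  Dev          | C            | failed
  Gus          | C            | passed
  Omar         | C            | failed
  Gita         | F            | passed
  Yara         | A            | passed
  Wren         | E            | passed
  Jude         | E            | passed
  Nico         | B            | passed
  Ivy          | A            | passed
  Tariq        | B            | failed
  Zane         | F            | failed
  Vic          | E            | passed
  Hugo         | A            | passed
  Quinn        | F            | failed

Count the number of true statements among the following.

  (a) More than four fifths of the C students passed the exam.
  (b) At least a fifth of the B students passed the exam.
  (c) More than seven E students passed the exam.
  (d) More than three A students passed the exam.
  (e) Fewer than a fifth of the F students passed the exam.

4

(a) C: |A| = 8, |A ∩ B| = 3; needs |A ∩ B| / |A| > 4/5 — false.
(b) B: |A| = 6, |A ∩ B| = 4; needs |A ∩ B| / |A| ≥ 1/5 — true.
(c) E: |A| = 8, |A ∩ B| = 8; needs |A ∩ B| > 7 — true.
(d) A: |A| = 5, |A ∩ B| = 5; needs |A ∩ B| > 3 — true.
(e) F: |A| = 7, |A ∩ B| = 1; needs |A ∩ B| / |A| < 1/5 — true.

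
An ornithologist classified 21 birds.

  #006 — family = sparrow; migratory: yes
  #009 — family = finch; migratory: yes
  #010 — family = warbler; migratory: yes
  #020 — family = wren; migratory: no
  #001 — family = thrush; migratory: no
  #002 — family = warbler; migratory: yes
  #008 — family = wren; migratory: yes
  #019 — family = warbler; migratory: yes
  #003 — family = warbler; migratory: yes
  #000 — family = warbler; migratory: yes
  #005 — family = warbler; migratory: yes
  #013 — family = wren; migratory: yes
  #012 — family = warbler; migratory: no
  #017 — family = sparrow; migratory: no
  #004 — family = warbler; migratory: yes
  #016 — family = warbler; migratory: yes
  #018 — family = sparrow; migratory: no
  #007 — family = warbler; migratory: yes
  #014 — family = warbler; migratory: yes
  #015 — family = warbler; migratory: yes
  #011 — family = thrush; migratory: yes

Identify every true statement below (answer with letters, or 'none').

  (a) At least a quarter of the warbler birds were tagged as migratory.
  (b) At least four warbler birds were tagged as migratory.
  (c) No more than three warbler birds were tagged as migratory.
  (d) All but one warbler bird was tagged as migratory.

|A| = 12, |A ∩ B| = 11, |A ∖ B| = 1.
(a) |A ∩ B| / |A| ≥ 1/4: holds.
(b) |A ∩ B| ≥ 4: holds.
(c) |A ∩ B| ≤ 3: fails.
(d) |A ∖ B| = 1: holds.

(a), (b), (d)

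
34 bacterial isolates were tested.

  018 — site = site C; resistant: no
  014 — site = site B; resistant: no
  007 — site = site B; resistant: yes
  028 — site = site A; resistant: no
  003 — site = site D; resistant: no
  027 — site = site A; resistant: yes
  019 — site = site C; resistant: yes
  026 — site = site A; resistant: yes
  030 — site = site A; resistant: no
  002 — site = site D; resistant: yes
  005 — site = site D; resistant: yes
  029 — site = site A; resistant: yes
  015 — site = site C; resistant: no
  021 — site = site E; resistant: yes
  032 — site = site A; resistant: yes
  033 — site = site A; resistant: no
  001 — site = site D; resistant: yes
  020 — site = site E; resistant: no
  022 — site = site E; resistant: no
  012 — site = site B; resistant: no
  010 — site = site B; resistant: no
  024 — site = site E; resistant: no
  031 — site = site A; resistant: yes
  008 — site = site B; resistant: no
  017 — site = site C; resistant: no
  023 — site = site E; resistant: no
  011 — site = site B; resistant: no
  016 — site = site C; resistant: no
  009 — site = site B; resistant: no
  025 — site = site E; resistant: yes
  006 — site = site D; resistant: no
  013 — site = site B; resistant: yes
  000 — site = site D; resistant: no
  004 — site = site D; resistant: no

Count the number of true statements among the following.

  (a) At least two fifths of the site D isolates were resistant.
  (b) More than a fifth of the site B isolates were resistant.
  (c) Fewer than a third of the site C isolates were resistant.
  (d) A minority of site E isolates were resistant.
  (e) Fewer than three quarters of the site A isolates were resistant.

5

(a) site D: |A| = 7, |A ∩ B| = 3; needs |A ∩ B| / |A| ≥ 2/5 — true.
(b) site B: |A| = 8, |A ∩ B| = 2; needs |A ∩ B| / |A| > 1/5 — true.
(c) site C: |A| = 5, |A ∩ B| = 1; needs |A ∩ B| / |A| < 1/3 — true.
(d) site E: |A| = 6, |A ∩ B| = 2; needs |A ∩ B| < |A ∖ B| — true.
(e) site A: |A| = 8, |A ∩ B| = 5; needs |A ∩ B| / |A| < 3/4 — true.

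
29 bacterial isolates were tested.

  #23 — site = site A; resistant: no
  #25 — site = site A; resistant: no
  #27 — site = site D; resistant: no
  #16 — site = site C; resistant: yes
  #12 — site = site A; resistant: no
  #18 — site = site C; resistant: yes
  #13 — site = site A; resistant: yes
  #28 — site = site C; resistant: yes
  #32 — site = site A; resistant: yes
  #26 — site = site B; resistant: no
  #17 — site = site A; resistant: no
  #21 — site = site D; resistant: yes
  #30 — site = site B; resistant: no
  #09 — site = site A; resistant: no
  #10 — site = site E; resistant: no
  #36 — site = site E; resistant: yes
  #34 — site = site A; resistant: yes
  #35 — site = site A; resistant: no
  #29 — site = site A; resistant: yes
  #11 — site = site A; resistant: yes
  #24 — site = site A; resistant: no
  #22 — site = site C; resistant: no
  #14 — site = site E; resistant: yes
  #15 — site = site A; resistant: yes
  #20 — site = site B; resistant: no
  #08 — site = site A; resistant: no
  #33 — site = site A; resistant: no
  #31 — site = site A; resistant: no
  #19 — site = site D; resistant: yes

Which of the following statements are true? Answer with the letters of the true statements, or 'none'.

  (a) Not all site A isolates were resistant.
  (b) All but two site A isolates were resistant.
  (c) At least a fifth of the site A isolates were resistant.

(a), (c)

|A| = 16, |A ∩ B| = 6, |A ∖ B| = 10.
(a) A ⊄ B (|A ∖ B| ≥ 1): holds.
(b) |A ∖ B| = 2: fails.
(c) |A ∩ B| / |A| ≥ 1/5: holds.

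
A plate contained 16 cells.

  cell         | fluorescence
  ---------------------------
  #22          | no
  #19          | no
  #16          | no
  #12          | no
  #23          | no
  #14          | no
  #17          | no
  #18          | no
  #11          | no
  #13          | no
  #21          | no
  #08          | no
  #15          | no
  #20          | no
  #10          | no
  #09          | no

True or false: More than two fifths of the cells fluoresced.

False

The determiner here denotes the relation: |A ∩ B| / |A| > 2/5.
|A| = 16, |A ∩ B| = 0, |A ∖ B| = 16.
|A ∩ B|/|A| = 0/16, so the statement is false.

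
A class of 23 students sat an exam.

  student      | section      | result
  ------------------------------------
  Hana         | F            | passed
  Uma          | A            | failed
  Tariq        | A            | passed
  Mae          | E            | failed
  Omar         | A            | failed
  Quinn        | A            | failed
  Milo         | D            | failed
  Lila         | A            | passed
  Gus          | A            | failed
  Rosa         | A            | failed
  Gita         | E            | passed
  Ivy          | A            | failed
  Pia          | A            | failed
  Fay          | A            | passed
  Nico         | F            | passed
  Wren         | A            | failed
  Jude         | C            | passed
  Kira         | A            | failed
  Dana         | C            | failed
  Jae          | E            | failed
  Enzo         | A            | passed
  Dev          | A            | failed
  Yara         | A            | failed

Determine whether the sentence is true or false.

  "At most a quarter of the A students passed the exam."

False

The determiner here denotes the relation: |A ∩ B| / |A| ≤ 1/4.
|A| = 15, |A ∩ B| = 4, |A ∖ B| = 11.
|A ∩ B|/|A| = 4/15, so the statement is false.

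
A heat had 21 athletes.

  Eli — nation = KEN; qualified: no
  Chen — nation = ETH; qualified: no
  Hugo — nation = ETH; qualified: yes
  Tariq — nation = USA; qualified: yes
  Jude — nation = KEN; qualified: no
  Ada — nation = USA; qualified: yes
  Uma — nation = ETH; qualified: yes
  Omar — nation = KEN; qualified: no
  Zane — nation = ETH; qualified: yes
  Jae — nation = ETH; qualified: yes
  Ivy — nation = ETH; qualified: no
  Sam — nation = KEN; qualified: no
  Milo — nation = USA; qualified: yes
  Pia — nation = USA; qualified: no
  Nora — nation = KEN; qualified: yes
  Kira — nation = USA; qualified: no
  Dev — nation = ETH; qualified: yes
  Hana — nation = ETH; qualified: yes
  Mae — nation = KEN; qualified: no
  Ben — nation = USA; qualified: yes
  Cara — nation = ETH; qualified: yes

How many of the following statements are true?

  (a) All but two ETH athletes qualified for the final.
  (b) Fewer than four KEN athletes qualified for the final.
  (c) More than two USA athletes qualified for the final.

3

(a) ETH: |A| = 9, |A ∩ B| = 7; needs |A ∖ B| = 2 — true.
(b) KEN: |A| = 6, |A ∩ B| = 1; needs |A ∩ B| < 4 — true.
(c) USA: |A| = 6, |A ∩ B| = 4; needs |A ∩ B| > 2 — true.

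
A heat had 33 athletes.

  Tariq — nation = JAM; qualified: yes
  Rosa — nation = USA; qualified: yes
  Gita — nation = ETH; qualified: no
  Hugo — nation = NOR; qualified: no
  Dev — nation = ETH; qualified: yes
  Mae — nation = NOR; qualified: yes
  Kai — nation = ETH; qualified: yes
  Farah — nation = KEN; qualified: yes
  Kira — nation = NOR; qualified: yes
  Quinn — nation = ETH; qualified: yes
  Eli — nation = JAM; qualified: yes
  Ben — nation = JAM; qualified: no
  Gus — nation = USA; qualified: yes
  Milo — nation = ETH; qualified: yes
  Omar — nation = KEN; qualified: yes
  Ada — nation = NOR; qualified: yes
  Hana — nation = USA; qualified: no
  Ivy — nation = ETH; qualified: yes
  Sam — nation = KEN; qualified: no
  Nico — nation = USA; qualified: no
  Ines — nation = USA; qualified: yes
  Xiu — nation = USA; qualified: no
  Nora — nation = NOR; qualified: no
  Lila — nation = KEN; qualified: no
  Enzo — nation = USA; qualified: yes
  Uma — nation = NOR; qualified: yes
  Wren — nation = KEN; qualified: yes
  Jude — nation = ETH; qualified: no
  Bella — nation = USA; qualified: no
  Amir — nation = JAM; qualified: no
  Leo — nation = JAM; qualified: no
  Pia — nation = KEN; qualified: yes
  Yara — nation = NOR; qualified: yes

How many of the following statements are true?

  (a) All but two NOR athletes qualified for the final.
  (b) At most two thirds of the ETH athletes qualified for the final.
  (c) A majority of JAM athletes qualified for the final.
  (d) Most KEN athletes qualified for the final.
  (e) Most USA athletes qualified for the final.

2

(a) NOR: |A| = 7, |A ∩ B| = 5; needs |A ∖ B| = 2 — true.
(b) ETH: |A| = 7, |A ∩ B| = 5; needs |A ∩ B| / |A| ≤ 2/3 — false.
(c) JAM: |A| = 5, |A ∩ B| = 2; needs |A ∩ B| > |A ∖ B| — false.
(d) KEN: |A| = 6, |A ∩ B| = 4; needs |A ∩ B| > |A ∖ B| — true.
(e) USA: |A| = 8, |A ∩ B| = 4; needs |A ∩ B| > |A ∖ B| — false.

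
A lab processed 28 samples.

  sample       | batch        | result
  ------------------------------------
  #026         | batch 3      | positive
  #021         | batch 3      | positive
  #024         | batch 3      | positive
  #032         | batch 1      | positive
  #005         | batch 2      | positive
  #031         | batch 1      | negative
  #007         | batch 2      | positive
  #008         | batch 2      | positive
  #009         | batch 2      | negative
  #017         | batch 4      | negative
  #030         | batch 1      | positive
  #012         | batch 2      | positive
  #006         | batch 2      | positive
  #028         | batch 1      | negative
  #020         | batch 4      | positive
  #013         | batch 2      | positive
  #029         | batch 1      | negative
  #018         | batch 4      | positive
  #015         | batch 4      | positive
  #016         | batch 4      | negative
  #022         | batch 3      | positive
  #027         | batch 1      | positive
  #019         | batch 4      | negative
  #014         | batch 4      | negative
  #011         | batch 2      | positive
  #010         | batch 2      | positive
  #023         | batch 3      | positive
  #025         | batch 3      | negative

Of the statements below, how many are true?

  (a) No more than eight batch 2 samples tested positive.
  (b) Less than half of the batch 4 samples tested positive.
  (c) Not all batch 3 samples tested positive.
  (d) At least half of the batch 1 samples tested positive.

4

(a) batch 2: |A| = 9, |A ∩ B| = 8; needs |A ∩ B| ≤ 8 — true.
(b) batch 4: |A| = 7, |A ∩ B| = 3; needs |A ∩ B| < |A ∖ B| — true.
(c) batch 3: |A| = 6, |A ∩ B| = 5; needs A ⊄ B (|A ∖ B| ≥ 1) — true.
(d) batch 1: |A| = 6, |A ∩ B| = 3; needs |A ∩ B| ≥ |A ∖ B| — true.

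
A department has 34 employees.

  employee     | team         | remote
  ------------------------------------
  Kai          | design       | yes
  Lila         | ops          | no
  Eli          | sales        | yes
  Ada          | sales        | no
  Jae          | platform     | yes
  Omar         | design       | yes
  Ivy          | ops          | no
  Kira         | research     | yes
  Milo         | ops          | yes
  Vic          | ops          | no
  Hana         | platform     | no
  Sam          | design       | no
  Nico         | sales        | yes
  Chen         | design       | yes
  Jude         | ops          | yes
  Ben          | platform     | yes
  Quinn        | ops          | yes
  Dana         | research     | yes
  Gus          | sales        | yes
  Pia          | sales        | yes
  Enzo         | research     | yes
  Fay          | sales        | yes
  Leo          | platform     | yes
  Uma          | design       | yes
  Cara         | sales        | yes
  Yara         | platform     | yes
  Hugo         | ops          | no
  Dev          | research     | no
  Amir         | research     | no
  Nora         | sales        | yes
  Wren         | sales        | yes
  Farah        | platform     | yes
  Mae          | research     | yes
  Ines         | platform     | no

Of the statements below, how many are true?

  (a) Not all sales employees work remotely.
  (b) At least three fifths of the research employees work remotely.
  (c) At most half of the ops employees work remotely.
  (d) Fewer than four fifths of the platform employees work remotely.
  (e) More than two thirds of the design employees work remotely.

5

(a) sales: |A| = 9, |A ∩ B| = 8; needs A ⊄ B (|A ∖ B| ≥ 1) — true.
(b) research: |A| = 6, |A ∩ B| = 4; needs |A ∩ B| / |A| ≥ 3/5 — true.
(c) ops: |A| = 7, |A ∩ B| = 3; needs |A ∩ B| ≤ |A ∖ B| — true.
(d) platform: |A| = 7, |A ∩ B| = 5; needs |A ∩ B| / |A| < 4/5 — true.
(e) design: |A| = 5, |A ∩ B| = 4; needs |A ∩ B| / |A| > 2/3 — true.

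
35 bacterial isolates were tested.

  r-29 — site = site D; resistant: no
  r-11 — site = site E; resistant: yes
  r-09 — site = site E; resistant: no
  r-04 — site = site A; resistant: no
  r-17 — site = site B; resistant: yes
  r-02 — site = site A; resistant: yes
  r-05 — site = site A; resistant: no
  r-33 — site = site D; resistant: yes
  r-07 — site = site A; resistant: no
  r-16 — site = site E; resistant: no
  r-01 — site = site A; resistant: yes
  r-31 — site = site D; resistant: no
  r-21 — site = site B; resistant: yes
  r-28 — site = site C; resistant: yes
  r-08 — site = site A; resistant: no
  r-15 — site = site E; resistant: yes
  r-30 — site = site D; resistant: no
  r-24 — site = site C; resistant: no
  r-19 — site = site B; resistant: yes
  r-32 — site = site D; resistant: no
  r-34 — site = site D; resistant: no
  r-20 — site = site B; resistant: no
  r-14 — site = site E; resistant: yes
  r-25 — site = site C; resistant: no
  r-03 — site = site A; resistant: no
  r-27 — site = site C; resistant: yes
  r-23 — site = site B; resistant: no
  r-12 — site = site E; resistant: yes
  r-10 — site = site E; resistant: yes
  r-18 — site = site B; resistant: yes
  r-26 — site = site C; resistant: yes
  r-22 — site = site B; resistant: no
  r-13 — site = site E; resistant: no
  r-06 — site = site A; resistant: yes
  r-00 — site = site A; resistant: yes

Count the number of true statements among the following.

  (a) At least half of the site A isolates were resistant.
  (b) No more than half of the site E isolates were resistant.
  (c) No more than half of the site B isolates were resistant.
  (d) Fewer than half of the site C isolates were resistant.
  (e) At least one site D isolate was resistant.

(a) site A: |A| = 9, |A ∩ B| = 4; needs |A ∩ B| ≥ |A ∖ B| — false.
(b) site E: |A| = 8, |A ∩ B| = 5; needs |A ∩ B| ≤ |A ∖ B| — false.
(c) site B: |A| = 7, |A ∩ B| = 4; needs |A ∩ B| ≤ |A ∖ B| — false.
(d) site C: |A| = 5, |A ∩ B| = 3; needs |A ∩ B| < |A ∖ B| — false.
(e) site D: |A| = 6, |A ∩ B| = 1; needs A ∩ B ≠ ∅ (|A ∩ B| ≥ 1) — true.

1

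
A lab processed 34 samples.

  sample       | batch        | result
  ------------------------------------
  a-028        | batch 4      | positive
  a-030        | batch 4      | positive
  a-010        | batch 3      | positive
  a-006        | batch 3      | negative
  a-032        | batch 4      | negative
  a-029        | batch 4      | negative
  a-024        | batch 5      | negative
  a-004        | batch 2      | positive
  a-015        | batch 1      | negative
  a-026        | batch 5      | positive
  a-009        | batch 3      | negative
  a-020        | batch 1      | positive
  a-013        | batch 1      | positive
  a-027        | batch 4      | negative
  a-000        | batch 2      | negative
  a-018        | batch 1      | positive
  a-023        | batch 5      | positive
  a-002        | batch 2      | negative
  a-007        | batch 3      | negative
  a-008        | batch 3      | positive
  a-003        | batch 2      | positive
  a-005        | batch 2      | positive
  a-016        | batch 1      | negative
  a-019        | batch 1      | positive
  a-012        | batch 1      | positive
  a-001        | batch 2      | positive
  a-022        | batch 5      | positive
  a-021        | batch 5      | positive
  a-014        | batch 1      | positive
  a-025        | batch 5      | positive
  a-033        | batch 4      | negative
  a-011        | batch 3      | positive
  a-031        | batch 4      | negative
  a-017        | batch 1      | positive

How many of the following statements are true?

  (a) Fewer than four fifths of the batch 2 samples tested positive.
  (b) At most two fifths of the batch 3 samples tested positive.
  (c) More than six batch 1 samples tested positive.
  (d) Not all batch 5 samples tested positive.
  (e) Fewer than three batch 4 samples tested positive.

4

(a) batch 2: |A| = 6, |A ∩ B| = 4; needs |A ∩ B| / |A| < 4/5 — true.
(b) batch 3: |A| = 6, |A ∩ B| = 3; needs |A ∩ B| / |A| ≤ 2/5 — false.
(c) batch 1: |A| = 9, |A ∩ B| = 7; needs |A ∩ B| > 6 — true.
(d) batch 5: |A| = 6, |A ∩ B| = 5; needs A ⊄ B (|A ∖ B| ≥ 1) — true.
(e) batch 4: |A| = 7, |A ∩ B| = 2; needs |A ∩ B| < 3 — true.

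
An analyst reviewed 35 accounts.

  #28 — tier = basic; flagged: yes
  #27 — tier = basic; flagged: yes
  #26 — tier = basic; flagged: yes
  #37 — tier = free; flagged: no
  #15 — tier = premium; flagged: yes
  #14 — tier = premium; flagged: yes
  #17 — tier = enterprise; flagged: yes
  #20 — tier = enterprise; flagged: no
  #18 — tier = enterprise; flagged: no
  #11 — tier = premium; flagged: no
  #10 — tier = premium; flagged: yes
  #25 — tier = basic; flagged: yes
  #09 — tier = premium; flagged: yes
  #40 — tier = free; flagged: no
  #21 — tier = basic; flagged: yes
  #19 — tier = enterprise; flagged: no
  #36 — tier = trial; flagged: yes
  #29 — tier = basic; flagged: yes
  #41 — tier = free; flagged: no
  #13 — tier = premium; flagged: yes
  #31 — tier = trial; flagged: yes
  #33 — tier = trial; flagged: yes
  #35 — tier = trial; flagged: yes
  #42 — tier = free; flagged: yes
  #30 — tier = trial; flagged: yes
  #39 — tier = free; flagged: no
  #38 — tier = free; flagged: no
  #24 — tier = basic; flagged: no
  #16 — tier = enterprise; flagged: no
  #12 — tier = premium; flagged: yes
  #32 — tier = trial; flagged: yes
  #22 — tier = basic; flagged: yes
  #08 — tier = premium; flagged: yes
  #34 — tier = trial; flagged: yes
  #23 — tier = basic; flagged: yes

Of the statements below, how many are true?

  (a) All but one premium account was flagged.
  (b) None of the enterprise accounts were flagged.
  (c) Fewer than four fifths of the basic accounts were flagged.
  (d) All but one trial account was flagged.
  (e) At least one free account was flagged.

(a) premium: |A| = 8, |A ∩ B| = 7; needs |A ∖ B| = 1 — true.
(b) enterprise: |A| = 5, |A ∩ B| = 1; needs A ∩ B = ∅ (|A ∩ B| = 0) — false.
(c) basic: |A| = 9, |A ∩ B| = 8; needs |A ∩ B| / |A| < 4/5 — false.
(d) trial: |A| = 7, |A ∩ B| = 7; needs |A ∖ B| = 1 — false.
(e) free: |A| = 6, |A ∩ B| = 1; needs A ∩ B ≠ ∅ (|A ∩ B| ≥ 1) — true.

2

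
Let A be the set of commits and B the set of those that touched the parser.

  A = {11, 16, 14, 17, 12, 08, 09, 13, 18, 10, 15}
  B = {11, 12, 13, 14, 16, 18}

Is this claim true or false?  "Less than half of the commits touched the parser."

'Less than half of the commits touched the parser' holds iff |A ∩ B| < |A ∖ B|.
A (the restrictor) = {11, 16, 14, 17, 12, 08, 09, 13, 18, 10, 15}, |A| = 11.
A ∩ B = {11, 16, 14, 12, 13, 18}, so |A ∩ B| = 6.
A ∖ B = {17, 08, 09, 10, 15}, so |A ∖ B| = 5.
6 > 5, so the statement is false.

False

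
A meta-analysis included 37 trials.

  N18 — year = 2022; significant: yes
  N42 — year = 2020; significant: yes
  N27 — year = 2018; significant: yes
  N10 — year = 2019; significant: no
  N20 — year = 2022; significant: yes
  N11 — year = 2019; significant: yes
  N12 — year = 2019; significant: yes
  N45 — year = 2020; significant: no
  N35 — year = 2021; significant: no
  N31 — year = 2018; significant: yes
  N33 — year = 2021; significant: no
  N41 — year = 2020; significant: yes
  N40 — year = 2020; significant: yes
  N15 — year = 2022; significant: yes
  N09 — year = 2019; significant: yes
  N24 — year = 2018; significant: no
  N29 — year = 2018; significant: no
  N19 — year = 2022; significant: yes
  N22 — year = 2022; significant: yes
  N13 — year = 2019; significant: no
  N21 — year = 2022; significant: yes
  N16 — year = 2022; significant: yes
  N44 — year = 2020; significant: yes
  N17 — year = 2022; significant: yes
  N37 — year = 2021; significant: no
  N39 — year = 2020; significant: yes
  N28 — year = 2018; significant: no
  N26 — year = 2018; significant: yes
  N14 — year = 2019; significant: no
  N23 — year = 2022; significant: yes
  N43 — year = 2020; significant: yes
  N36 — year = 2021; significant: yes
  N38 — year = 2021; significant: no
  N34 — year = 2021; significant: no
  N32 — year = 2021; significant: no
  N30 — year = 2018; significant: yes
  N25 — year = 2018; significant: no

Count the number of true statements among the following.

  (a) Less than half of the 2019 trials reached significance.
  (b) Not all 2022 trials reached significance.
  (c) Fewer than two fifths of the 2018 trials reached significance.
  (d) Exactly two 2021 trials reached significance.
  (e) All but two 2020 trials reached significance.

0

(a) 2019: |A| = 6, |A ∩ B| = 3; needs |A ∩ B| < |A ∖ B| — false.
(b) 2022: |A| = 9, |A ∩ B| = 9; needs A ⊄ B (|A ∖ B| ≥ 1) — false.
(c) 2018: |A| = 8, |A ∩ B| = 4; needs |A ∩ B| / |A| < 2/5 — false.
(d) 2021: |A| = 7, |A ∩ B| = 1; needs |A ∩ B| = 2 — false.
(e) 2020: |A| = 7, |A ∩ B| = 6; needs |A ∖ B| = 2 — false.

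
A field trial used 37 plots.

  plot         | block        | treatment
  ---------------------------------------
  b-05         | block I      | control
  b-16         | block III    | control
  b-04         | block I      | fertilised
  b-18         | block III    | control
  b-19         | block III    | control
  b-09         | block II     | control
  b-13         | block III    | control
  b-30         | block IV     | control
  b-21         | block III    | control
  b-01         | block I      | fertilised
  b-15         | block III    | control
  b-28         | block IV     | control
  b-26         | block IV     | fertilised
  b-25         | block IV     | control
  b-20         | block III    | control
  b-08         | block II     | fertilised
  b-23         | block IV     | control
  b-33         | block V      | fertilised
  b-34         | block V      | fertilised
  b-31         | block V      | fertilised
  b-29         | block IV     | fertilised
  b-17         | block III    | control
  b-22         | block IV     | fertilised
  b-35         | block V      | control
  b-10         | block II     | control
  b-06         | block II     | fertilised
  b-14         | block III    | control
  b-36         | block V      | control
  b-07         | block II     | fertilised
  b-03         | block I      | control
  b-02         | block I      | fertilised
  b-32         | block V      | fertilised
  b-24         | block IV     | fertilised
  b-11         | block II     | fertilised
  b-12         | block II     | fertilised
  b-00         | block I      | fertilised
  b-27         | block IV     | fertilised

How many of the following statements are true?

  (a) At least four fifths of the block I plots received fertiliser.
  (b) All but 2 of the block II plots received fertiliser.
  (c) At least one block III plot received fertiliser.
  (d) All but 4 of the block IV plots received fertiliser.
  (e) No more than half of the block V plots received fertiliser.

2

(a) block I: |A| = 6, |A ∩ B| = 4; needs |A ∩ B| / |A| ≥ 4/5 — false.
(b) block II: |A| = 7, |A ∩ B| = 5; needs |A ∖ B| = 2 — true.
(c) block III: |A| = 9, |A ∩ B| = 0; needs A ∩ B ≠ ∅ (|A ∩ B| ≥ 1) — false.
(d) block IV: |A| = 9, |A ∩ B| = 5; needs |A ∖ B| = 4 — true.
(e) block V: |A| = 6, |A ∩ B| = 4; needs |A ∩ B| ≤ |A ∖ B| — false.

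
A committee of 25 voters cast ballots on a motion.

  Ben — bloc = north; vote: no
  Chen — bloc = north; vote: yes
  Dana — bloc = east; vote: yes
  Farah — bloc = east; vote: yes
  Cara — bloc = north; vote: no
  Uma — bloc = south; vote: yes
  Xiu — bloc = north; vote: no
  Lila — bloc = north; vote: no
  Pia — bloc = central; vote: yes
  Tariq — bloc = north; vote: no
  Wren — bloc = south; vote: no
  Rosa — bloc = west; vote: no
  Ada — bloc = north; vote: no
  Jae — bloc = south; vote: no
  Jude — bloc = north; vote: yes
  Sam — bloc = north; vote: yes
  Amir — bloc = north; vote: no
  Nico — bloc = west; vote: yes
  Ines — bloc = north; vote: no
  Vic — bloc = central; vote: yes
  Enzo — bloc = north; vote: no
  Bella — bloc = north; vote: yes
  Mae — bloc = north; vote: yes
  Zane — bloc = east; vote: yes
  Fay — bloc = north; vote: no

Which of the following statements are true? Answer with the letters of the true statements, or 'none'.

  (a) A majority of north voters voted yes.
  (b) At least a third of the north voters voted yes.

(b)

|A| = 15, |A ∩ B| = 5, |A ∖ B| = 10.
(a) |A ∩ B| > |A ∖ B|: fails.
(b) |A ∩ B| / |A| ≥ 1/3: holds.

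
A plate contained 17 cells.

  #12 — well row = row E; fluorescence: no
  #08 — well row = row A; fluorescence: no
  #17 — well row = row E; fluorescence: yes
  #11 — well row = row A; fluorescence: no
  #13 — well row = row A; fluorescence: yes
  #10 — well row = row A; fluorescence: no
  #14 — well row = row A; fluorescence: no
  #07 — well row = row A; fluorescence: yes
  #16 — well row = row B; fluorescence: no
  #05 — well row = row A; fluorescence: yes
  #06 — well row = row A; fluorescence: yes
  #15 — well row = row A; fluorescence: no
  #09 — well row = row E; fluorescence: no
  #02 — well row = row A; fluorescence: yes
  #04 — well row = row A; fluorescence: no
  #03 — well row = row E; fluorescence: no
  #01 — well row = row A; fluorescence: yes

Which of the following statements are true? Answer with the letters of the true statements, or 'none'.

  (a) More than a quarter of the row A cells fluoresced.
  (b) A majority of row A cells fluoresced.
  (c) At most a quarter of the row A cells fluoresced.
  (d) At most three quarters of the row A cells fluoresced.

(a), (d)

|A| = 12, |A ∩ B| = 6, |A ∖ B| = 6.
(a) |A ∩ B| / |A| > 1/4: holds.
(b) |A ∩ B| > |A ∖ B|: fails.
(c) |A ∩ B| / |A| ≤ 1/4: fails.
(d) |A ∩ B| / |A| ≤ 3/4: holds.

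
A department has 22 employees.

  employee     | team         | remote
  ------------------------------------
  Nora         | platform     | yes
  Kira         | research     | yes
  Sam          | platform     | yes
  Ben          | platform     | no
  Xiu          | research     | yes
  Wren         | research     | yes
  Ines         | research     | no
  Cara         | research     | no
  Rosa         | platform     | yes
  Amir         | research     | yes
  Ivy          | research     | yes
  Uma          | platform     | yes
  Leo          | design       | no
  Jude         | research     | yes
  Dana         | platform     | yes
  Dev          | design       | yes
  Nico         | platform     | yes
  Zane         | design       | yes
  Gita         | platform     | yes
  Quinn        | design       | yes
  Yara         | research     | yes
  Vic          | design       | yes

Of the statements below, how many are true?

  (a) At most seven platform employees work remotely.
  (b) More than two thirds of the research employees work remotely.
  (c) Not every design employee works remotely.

3

(a) platform: |A| = 8, |A ∩ B| = 7; needs |A ∩ B| ≤ 7 — true.
(b) research: |A| = 9, |A ∩ B| = 7; needs |A ∩ B| / |A| > 2/3 — true.
(c) design: |A| = 5, |A ∩ B| = 4; needs A ⊄ B (|A ∖ B| ≥ 1) — true.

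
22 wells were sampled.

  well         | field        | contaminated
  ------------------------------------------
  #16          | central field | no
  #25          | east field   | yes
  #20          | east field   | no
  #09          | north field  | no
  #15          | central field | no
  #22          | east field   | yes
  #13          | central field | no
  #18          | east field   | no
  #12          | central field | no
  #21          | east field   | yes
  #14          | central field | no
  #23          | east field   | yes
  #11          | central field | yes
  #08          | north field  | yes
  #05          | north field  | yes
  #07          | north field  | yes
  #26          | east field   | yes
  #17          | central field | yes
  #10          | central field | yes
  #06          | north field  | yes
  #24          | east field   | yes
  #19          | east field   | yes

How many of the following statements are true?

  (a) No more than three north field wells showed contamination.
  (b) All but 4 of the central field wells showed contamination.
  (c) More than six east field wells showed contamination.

1

(a) north field: |A| = 5, |A ∩ B| = 4; needs |A ∩ B| ≤ 3 — false.
(b) central field: |A| = 8, |A ∩ B| = 3; needs |A ∖ B| = 4 — false.
(c) east field: |A| = 9, |A ∩ B| = 7; needs |A ∩ B| > 6 — true.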